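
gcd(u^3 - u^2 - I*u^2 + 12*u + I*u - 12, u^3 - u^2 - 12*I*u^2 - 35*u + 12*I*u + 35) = u - 1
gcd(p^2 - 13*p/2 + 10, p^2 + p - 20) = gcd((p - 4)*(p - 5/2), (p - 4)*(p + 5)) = p - 4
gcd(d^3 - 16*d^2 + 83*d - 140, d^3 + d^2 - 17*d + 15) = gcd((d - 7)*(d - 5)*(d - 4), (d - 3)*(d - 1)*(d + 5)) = 1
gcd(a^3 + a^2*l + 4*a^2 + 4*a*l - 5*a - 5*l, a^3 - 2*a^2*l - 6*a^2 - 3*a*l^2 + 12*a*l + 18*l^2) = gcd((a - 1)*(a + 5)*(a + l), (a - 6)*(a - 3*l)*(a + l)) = a + l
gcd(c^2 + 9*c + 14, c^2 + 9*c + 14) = c^2 + 9*c + 14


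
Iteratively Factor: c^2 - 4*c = (c)*(c - 4)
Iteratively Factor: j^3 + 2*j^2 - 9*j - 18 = (j + 3)*(j^2 - j - 6) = (j + 2)*(j + 3)*(j - 3)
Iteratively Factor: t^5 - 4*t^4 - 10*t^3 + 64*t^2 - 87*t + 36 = (t - 1)*(t^4 - 3*t^3 - 13*t^2 + 51*t - 36) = (t - 1)^2*(t^3 - 2*t^2 - 15*t + 36) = (t - 3)*(t - 1)^2*(t^2 + t - 12) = (t - 3)^2*(t - 1)^2*(t + 4)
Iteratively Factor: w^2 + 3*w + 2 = (w + 1)*(w + 2)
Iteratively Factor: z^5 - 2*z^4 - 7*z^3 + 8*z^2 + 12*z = (z - 3)*(z^4 + z^3 - 4*z^2 - 4*z) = (z - 3)*(z + 2)*(z^3 - z^2 - 2*z) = (z - 3)*(z - 2)*(z + 2)*(z^2 + z) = z*(z - 3)*(z - 2)*(z + 2)*(z + 1)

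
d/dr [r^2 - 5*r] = 2*r - 5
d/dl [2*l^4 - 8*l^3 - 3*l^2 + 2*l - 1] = 8*l^3 - 24*l^2 - 6*l + 2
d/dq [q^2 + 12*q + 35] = 2*q + 12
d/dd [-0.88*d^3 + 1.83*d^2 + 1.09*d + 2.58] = -2.64*d^2 + 3.66*d + 1.09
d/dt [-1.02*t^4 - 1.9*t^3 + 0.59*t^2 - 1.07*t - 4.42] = -4.08*t^3 - 5.7*t^2 + 1.18*t - 1.07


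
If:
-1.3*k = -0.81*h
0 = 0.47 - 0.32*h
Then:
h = 1.47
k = 0.92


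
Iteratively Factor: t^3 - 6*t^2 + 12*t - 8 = (t - 2)*(t^2 - 4*t + 4) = (t - 2)^2*(t - 2)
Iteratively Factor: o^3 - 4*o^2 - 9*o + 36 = (o + 3)*(o^2 - 7*o + 12) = (o - 4)*(o + 3)*(o - 3)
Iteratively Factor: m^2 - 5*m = (m)*(m - 5)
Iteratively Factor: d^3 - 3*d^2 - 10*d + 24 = (d + 3)*(d^2 - 6*d + 8) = (d - 4)*(d + 3)*(d - 2)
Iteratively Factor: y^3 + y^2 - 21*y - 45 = (y - 5)*(y^2 + 6*y + 9) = (y - 5)*(y + 3)*(y + 3)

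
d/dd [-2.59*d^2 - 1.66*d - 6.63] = -5.18*d - 1.66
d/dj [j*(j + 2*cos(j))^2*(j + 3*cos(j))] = (j + 2*cos(j))*(-7*j^2*sin(j) + 4*j^2 - 9*j*sin(2*j) + 13*j*cos(j) + 3*cos(2*j) + 3)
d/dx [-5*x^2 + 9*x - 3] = 9 - 10*x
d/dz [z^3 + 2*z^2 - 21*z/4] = 3*z^2 + 4*z - 21/4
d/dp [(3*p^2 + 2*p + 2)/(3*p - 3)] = (p^2 - 2*p - 4/3)/(p^2 - 2*p + 1)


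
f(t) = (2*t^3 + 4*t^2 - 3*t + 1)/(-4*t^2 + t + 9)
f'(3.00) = 0.15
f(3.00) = -3.42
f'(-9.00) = -0.50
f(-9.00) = 3.41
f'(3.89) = -0.27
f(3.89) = -3.52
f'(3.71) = -0.23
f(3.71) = -3.47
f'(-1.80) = -3.93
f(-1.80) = -1.34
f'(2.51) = 1.11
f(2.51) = -3.67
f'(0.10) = -0.24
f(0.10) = 0.08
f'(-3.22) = -0.63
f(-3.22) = 0.41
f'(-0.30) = -0.69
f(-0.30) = 0.26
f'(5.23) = -0.42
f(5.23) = -4.00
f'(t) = (8*t - 1)*(2*t^3 + 4*t^2 - 3*t + 1)/(-4*t^2 + t + 9)^2 + (6*t^2 + 8*t - 3)/(-4*t^2 + t + 9)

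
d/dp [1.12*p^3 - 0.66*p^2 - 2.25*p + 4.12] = 3.36*p^2 - 1.32*p - 2.25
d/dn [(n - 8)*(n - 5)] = 2*n - 13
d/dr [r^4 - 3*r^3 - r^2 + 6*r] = 4*r^3 - 9*r^2 - 2*r + 6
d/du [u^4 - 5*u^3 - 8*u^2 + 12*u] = 4*u^3 - 15*u^2 - 16*u + 12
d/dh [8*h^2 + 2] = 16*h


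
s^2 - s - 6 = (s - 3)*(s + 2)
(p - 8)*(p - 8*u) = p^2 - 8*p*u - 8*p + 64*u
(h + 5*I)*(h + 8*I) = h^2 + 13*I*h - 40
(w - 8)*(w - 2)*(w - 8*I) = w^3 - 10*w^2 - 8*I*w^2 + 16*w + 80*I*w - 128*I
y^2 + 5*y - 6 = (y - 1)*(y + 6)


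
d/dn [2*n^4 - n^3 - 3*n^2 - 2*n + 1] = 8*n^3 - 3*n^2 - 6*n - 2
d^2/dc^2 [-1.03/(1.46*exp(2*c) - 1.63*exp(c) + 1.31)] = (-1.03*(2.92*exp(c) - 1.63)*(5.84*exp(c) - 3.26)*exp(c) + (6.0152*exp(c) - 1.6789)*(1.46*exp(2*c) - 1.63*exp(c) + 1.31))*exp(c)/(1.46*exp(2*c) - 1.63*exp(c) + 1.31)^3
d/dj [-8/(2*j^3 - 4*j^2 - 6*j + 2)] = 4*(3*j^2 - 4*j - 3)/(j^3 - 2*j^2 - 3*j + 1)^2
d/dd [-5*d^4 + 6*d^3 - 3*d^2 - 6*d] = -20*d^3 + 18*d^2 - 6*d - 6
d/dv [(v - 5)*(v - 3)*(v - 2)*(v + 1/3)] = 4*v^3 - 29*v^2 + 166*v/3 - 59/3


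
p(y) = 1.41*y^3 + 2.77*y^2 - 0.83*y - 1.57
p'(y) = 4.23*y^2 + 5.54*y - 0.83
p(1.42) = 6.87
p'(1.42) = 15.57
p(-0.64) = -0.27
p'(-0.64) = -2.64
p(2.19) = 24.71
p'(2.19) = 31.59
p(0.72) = -0.21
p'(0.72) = 5.35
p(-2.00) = -0.11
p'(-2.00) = 5.01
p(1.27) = 4.73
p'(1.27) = 13.03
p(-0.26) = -1.19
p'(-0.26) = -1.98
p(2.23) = 25.99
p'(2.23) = 32.56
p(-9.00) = -797.62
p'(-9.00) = 291.94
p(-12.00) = -2029.21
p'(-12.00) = 541.81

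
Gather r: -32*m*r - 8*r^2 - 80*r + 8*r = -8*r^2 + r*(-32*m - 72)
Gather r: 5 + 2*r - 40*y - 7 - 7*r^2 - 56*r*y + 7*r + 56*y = -7*r^2 + r*(9 - 56*y) + 16*y - 2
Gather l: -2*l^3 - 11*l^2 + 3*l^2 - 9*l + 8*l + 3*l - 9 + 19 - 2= -2*l^3 - 8*l^2 + 2*l + 8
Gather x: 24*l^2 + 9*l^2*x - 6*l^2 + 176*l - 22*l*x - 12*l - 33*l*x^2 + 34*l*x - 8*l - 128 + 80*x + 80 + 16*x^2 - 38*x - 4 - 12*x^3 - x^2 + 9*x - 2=18*l^2 + 156*l - 12*x^3 + x^2*(15 - 33*l) + x*(9*l^2 + 12*l + 51) - 54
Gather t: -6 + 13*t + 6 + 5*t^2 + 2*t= 5*t^2 + 15*t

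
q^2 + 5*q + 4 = (q + 1)*(q + 4)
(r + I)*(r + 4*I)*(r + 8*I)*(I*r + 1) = I*r^4 - 12*r^3 - 31*I*r^2 - 12*r - 32*I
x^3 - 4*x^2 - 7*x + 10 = (x - 5)*(x - 1)*(x + 2)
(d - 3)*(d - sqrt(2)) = d^2 - 3*d - sqrt(2)*d + 3*sqrt(2)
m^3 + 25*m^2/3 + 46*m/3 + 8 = (m + 1)*(m + 4/3)*(m + 6)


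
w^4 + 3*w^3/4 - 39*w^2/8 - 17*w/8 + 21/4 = (w - 7/4)*(w - 1)*(w + 3/2)*(w + 2)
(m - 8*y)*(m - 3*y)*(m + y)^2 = m^4 - 9*m^3*y + 3*m^2*y^2 + 37*m*y^3 + 24*y^4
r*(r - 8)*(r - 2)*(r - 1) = r^4 - 11*r^3 + 26*r^2 - 16*r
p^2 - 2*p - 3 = (p - 3)*(p + 1)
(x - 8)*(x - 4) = x^2 - 12*x + 32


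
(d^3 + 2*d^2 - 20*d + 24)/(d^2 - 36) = (d^2 - 4*d + 4)/(d - 6)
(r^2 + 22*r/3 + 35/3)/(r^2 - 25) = (r + 7/3)/(r - 5)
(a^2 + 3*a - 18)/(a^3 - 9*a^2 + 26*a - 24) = (a + 6)/(a^2 - 6*a + 8)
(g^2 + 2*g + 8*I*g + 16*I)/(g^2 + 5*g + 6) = (g + 8*I)/(g + 3)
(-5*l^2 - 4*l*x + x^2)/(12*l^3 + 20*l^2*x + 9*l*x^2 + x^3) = (-5*l + x)/(12*l^2 + 8*l*x + x^2)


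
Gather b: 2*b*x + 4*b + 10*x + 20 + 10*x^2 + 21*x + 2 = b*(2*x + 4) + 10*x^2 + 31*x + 22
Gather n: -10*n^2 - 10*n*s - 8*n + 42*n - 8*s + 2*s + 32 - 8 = -10*n^2 + n*(34 - 10*s) - 6*s + 24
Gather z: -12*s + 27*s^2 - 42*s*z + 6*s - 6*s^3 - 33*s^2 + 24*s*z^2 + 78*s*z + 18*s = -6*s^3 - 6*s^2 + 24*s*z^2 + 36*s*z + 12*s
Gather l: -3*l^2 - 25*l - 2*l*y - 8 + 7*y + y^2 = -3*l^2 + l*(-2*y - 25) + y^2 + 7*y - 8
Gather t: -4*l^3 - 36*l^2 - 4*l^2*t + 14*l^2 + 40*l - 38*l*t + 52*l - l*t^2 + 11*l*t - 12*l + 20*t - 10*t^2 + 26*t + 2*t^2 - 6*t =-4*l^3 - 22*l^2 + 80*l + t^2*(-l - 8) + t*(-4*l^2 - 27*l + 40)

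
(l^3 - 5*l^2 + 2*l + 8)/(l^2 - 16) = (l^2 - l - 2)/(l + 4)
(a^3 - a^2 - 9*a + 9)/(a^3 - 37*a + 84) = (a^2 + 2*a - 3)/(a^2 + 3*a - 28)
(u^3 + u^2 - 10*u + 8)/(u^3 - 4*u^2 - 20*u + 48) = (u - 1)/(u - 6)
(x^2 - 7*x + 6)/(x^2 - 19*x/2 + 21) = 2*(x - 1)/(2*x - 7)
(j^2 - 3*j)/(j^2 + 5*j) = (j - 3)/(j + 5)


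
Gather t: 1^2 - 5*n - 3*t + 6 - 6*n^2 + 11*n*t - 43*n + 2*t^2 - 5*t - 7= -6*n^2 - 48*n + 2*t^2 + t*(11*n - 8)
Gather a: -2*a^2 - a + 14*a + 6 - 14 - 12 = -2*a^2 + 13*a - 20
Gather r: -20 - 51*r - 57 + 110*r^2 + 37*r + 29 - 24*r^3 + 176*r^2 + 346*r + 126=-24*r^3 + 286*r^2 + 332*r + 78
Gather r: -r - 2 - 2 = -r - 4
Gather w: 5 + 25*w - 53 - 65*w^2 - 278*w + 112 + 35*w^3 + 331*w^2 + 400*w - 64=35*w^3 + 266*w^2 + 147*w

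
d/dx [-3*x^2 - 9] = -6*x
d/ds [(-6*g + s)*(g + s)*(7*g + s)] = -41*g^2 + 4*g*s + 3*s^2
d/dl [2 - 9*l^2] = -18*l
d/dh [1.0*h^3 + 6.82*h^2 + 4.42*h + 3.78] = 3.0*h^2 + 13.64*h + 4.42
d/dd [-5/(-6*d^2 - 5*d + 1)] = 5*(-12*d - 5)/(6*d^2 + 5*d - 1)^2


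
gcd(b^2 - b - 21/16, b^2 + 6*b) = 1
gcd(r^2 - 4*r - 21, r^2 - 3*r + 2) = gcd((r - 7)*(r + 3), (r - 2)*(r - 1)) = 1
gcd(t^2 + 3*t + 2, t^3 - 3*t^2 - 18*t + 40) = 1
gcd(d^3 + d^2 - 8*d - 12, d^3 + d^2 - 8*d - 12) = d^3 + d^2 - 8*d - 12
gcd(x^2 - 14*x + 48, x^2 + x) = 1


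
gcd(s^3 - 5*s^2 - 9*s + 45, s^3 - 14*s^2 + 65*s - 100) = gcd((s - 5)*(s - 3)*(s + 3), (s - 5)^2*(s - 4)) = s - 5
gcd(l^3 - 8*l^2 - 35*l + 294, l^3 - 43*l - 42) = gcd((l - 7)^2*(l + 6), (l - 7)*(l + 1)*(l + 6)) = l^2 - l - 42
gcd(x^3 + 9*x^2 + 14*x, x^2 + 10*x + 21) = x + 7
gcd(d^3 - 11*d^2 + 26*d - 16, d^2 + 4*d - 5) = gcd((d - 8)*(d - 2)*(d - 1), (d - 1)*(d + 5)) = d - 1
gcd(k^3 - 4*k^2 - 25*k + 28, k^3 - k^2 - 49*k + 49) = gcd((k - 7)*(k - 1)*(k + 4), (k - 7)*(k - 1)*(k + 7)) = k^2 - 8*k + 7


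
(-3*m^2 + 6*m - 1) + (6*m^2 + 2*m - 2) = 3*m^2 + 8*m - 3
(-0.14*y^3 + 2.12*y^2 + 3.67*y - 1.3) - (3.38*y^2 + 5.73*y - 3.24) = -0.14*y^3 - 1.26*y^2 - 2.06*y + 1.94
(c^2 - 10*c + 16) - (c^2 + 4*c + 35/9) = 109/9 - 14*c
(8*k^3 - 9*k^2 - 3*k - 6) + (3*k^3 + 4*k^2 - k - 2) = 11*k^3 - 5*k^2 - 4*k - 8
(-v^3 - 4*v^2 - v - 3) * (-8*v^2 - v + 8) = 8*v^5 + 33*v^4 + 4*v^3 - 7*v^2 - 5*v - 24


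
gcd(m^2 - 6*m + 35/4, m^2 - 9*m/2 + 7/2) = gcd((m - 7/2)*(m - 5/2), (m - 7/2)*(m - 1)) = m - 7/2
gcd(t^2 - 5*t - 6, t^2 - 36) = t - 6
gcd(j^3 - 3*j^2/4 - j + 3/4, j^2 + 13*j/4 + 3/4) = 1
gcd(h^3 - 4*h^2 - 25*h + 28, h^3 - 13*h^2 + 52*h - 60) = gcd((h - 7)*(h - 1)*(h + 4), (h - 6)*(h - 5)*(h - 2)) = 1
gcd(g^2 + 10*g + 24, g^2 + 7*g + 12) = g + 4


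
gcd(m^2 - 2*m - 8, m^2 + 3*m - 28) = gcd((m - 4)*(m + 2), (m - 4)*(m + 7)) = m - 4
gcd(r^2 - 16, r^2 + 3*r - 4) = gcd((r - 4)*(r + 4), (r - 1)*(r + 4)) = r + 4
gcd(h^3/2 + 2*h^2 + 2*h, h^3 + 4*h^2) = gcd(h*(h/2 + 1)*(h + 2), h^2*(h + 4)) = h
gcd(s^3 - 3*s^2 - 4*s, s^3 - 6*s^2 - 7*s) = s^2 + s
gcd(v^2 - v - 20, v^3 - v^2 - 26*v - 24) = v + 4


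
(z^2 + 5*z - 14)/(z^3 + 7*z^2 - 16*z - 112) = (z - 2)/(z^2 - 16)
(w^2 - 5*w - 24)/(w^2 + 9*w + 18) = (w - 8)/(w + 6)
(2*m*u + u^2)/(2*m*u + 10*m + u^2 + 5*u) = u/(u + 5)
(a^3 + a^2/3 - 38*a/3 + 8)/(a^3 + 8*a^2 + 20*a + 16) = (a^2 - 11*a/3 + 2)/(a^2 + 4*a + 4)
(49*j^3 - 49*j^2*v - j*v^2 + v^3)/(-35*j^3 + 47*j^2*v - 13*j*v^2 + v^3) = (7*j + v)/(-5*j + v)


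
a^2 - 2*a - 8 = (a - 4)*(a + 2)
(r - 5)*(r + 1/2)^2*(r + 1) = r^4 - 3*r^3 - 35*r^2/4 - 6*r - 5/4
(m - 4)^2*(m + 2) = m^3 - 6*m^2 + 32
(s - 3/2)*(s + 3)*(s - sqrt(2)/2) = s^3 - sqrt(2)*s^2/2 + 3*s^2/2 - 9*s/2 - 3*sqrt(2)*s/4 + 9*sqrt(2)/4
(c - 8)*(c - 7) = c^2 - 15*c + 56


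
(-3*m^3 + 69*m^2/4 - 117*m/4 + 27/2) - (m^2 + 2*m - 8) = -3*m^3 + 65*m^2/4 - 125*m/4 + 43/2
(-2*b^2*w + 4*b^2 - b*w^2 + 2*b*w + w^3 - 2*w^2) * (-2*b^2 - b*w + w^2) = 4*b^4*w - 8*b^4 + 4*b^3*w^2 - 8*b^3*w - 3*b^2*w^3 + 6*b^2*w^2 - 2*b*w^4 + 4*b*w^3 + w^5 - 2*w^4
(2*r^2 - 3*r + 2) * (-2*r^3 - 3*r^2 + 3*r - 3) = -4*r^5 + 11*r^3 - 21*r^2 + 15*r - 6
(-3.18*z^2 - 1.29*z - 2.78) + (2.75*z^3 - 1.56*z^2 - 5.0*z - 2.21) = 2.75*z^3 - 4.74*z^2 - 6.29*z - 4.99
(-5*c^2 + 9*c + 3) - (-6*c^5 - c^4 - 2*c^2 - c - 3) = 6*c^5 + c^4 - 3*c^2 + 10*c + 6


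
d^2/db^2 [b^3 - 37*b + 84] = 6*b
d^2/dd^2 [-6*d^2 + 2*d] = -12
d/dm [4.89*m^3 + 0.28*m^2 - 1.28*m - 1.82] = 14.67*m^2 + 0.56*m - 1.28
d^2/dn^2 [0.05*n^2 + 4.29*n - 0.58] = 0.100000000000000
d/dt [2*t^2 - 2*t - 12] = 4*t - 2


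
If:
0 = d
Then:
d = 0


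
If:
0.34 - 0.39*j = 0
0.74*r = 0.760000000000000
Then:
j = 0.87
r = 1.03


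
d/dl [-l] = -1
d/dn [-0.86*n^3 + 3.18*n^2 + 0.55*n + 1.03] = -2.58*n^2 + 6.36*n + 0.55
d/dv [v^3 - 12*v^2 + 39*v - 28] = 3*v^2 - 24*v + 39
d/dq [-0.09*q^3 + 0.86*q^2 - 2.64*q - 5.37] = -0.27*q^2 + 1.72*q - 2.64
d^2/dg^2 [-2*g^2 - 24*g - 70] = -4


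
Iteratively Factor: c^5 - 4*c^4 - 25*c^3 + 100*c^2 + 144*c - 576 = (c - 4)*(c^4 - 25*c^2 + 144) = (c - 4)*(c - 3)*(c^3 + 3*c^2 - 16*c - 48) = (c - 4)^2*(c - 3)*(c^2 + 7*c + 12) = (c - 4)^2*(c - 3)*(c + 3)*(c + 4)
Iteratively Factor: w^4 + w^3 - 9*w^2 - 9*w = (w + 1)*(w^3 - 9*w) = (w - 3)*(w + 1)*(w^2 + 3*w) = w*(w - 3)*(w + 1)*(w + 3)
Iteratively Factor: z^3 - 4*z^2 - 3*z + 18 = (z - 3)*(z^2 - z - 6) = (z - 3)*(z + 2)*(z - 3)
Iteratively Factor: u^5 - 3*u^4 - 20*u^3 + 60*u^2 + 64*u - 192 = (u - 3)*(u^4 - 20*u^2 + 64) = (u - 3)*(u + 2)*(u^3 - 2*u^2 - 16*u + 32) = (u - 3)*(u - 2)*(u + 2)*(u^2 - 16) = (u - 3)*(u - 2)*(u + 2)*(u + 4)*(u - 4)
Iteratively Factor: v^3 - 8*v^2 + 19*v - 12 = (v - 3)*(v^2 - 5*v + 4) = (v - 3)*(v - 1)*(v - 4)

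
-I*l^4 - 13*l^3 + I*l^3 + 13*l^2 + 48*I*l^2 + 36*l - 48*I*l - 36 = (l - 6*I)^2*(l - I)*(-I*l + I)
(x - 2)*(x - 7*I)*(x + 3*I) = x^3 - 2*x^2 - 4*I*x^2 + 21*x + 8*I*x - 42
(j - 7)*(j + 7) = j^2 - 49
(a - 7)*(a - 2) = a^2 - 9*a + 14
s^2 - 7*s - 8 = (s - 8)*(s + 1)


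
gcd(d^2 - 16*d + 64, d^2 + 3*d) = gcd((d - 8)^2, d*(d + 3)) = 1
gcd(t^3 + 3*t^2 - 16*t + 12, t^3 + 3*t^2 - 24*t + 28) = t - 2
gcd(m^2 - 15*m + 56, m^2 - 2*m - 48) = m - 8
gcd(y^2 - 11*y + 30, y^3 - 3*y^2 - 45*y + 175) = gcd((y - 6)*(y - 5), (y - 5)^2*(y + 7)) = y - 5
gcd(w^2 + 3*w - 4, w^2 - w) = w - 1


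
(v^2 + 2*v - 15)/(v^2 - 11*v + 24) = (v + 5)/(v - 8)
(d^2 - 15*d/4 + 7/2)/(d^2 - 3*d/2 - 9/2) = (-4*d^2 + 15*d - 14)/(2*(-2*d^2 + 3*d + 9))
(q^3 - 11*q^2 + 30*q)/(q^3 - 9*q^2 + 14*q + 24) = q*(q - 5)/(q^2 - 3*q - 4)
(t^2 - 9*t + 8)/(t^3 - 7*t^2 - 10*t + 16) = 1/(t + 2)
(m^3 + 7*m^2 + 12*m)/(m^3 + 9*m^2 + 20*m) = (m + 3)/(m + 5)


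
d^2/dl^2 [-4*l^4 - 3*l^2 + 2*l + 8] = -48*l^2 - 6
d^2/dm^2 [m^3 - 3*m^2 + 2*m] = 6*m - 6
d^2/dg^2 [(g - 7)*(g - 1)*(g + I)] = 6*g - 16 + 2*I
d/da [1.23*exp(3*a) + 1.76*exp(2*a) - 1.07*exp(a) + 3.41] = (3.69*exp(2*a) + 3.52*exp(a) - 1.07)*exp(a)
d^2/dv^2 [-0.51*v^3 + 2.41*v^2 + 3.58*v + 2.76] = 4.82 - 3.06*v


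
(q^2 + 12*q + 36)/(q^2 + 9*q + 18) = (q + 6)/(q + 3)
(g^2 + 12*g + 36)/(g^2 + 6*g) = (g + 6)/g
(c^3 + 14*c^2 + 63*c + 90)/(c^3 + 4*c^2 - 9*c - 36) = (c^2 + 11*c + 30)/(c^2 + c - 12)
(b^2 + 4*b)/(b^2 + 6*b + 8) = b/(b + 2)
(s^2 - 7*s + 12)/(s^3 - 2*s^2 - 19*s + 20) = (s^2 - 7*s + 12)/(s^3 - 2*s^2 - 19*s + 20)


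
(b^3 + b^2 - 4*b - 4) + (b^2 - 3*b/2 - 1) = b^3 + 2*b^2 - 11*b/2 - 5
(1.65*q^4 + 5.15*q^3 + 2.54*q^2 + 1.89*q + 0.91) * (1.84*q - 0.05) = 3.036*q^5 + 9.3935*q^4 + 4.4161*q^3 + 3.3506*q^2 + 1.5799*q - 0.0455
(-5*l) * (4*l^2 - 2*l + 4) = -20*l^3 + 10*l^2 - 20*l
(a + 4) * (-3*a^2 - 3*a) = -3*a^3 - 15*a^2 - 12*a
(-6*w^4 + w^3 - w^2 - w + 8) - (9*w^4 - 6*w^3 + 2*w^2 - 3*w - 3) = -15*w^4 + 7*w^3 - 3*w^2 + 2*w + 11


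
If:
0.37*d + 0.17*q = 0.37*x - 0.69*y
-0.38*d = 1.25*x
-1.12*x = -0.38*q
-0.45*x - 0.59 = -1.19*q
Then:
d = -0.63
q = 0.57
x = 0.19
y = 0.30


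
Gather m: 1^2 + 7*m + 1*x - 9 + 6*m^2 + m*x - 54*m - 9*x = 6*m^2 + m*(x - 47) - 8*x - 8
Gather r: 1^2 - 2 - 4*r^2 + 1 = -4*r^2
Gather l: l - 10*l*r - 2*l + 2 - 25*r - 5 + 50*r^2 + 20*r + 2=l*(-10*r - 1) + 50*r^2 - 5*r - 1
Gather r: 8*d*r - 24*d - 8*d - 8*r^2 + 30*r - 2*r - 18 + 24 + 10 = -32*d - 8*r^2 + r*(8*d + 28) + 16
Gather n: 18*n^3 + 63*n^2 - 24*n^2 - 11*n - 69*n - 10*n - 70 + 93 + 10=18*n^3 + 39*n^2 - 90*n + 33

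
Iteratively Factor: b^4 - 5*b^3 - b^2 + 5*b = (b - 1)*(b^3 - 4*b^2 - 5*b) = (b - 1)*(b + 1)*(b^2 - 5*b) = (b - 5)*(b - 1)*(b + 1)*(b)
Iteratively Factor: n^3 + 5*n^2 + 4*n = (n)*(n^2 + 5*n + 4) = n*(n + 4)*(n + 1)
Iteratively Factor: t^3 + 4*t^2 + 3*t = (t + 3)*(t^2 + t) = (t + 1)*(t + 3)*(t)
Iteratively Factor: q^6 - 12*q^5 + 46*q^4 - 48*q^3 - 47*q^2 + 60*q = (q - 3)*(q^5 - 9*q^4 + 19*q^3 + 9*q^2 - 20*q) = (q - 3)*(q + 1)*(q^4 - 10*q^3 + 29*q^2 - 20*q) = (q - 4)*(q - 3)*(q + 1)*(q^3 - 6*q^2 + 5*q) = q*(q - 4)*(q - 3)*(q + 1)*(q^2 - 6*q + 5) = q*(q - 4)*(q - 3)*(q - 1)*(q + 1)*(q - 5)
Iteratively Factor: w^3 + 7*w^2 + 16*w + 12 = (w + 3)*(w^2 + 4*w + 4) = (w + 2)*(w + 3)*(w + 2)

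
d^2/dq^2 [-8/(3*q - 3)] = -16/(3*(q - 1)^3)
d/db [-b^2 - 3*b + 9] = -2*b - 3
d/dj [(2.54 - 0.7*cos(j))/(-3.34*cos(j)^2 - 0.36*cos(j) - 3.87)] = (2.338*cos(j)^2 - 16.9672*cos(j) - 3.6234)*sin(j)/(11.1556*cos(j)^4 + 2.4048*cos(j)^3 + 25.9812*cos(j)^2 + 2.7864*cos(j) + 14.9769)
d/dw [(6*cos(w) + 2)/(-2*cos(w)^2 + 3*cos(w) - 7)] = 4*(-3*cos(w)^2 - 2*cos(w) + 12)*sin(w)/(3*cos(w) - cos(2*w) - 8)^2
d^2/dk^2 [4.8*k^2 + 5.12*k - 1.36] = 9.60000000000000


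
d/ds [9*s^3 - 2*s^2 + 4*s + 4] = 27*s^2 - 4*s + 4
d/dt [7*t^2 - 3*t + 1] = 14*t - 3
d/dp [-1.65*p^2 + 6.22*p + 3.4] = 6.22 - 3.3*p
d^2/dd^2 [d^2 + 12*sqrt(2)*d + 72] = 2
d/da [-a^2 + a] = 1 - 2*a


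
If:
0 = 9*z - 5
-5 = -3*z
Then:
No Solution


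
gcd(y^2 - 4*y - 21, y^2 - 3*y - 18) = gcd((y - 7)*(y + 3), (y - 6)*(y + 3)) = y + 3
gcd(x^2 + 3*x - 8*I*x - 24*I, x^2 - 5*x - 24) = x + 3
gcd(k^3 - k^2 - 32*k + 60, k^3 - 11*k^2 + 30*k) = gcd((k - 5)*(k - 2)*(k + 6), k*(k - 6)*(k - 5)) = k - 5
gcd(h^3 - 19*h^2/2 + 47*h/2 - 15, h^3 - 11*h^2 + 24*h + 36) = h - 6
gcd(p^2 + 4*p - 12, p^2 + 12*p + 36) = p + 6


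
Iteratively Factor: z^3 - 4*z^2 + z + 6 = (z - 2)*(z^2 - 2*z - 3) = (z - 3)*(z - 2)*(z + 1)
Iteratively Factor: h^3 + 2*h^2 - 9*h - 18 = (h + 3)*(h^2 - h - 6) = (h - 3)*(h + 3)*(h + 2)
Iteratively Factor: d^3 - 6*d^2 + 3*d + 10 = (d - 2)*(d^2 - 4*d - 5) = (d - 2)*(d + 1)*(d - 5)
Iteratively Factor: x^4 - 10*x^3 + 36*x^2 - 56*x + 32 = (x - 2)*(x^3 - 8*x^2 + 20*x - 16) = (x - 4)*(x - 2)*(x^2 - 4*x + 4) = (x - 4)*(x - 2)^2*(x - 2)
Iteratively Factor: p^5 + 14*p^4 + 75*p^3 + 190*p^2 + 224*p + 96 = (p + 1)*(p^4 + 13*p^3 + 62*p^2 + 128*p + 96) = (p + 1)*(p + 2)*(p^3 + 11*p^2 + 40*p + 48) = (p + 1)*(p + 2)*(p + 3)*(p^2 + 8*p + 16) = (p + 1)*(p + 2)*(p + 3)*(p + 4)*(p + 4)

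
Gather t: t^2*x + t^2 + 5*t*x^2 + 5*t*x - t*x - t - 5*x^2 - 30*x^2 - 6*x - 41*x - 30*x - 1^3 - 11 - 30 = t^2*(x + 1) + t*(5*x^2 + 4*x - 1) - 35*x^2 - 77*x - 42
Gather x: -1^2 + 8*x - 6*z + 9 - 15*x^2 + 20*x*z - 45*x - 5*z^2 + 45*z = -15*x^2 + x*(20*z - 37) - 5*z^2 + 39*z + 8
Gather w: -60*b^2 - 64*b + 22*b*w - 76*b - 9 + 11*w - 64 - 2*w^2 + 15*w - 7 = -60*b^2 - 140*b - 2*w^2 + w*(22*b + 26) - 80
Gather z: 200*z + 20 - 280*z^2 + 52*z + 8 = -280*z^2 + 252*z + 28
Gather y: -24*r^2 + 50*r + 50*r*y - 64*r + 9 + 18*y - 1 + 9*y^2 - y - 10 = -24*r^2 - 14*r + 9*y^2 + y*(50*r + 17) - 2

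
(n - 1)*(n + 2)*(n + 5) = n^3 + 6*n^2 + 3*n - 10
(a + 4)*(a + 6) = a^2 + 10*a + 24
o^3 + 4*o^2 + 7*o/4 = o*(o + 1/2)*(o + 7/2)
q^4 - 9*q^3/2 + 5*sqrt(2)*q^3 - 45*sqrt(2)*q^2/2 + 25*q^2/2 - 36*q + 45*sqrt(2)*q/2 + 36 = (q - 3)*(q - 3/2)*(q + sqrt(2))*(q + 4*sqrt(2))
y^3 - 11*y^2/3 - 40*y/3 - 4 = (y - 6)*(y + 1/3)*(y + 2)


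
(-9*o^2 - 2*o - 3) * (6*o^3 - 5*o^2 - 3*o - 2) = -54*o^5 + 33*o^4 + 19*o^3 + 39*o^2 + 13*o + 6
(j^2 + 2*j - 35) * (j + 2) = j^3 + 4*j^2 - 31*j - 70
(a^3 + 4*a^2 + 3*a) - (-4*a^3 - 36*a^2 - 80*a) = 5*a^3 + 40*a^2 + 83*a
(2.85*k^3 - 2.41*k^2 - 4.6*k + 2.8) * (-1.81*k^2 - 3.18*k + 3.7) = -5.1585*k^5 - 4.7009*k^4 + 26.5348*k^3 + 0.642999999999999*k^2 - 25.924*k + 10.36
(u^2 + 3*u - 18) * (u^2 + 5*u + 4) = u^4 + 8*u^3 + u^2 - 78*u - 72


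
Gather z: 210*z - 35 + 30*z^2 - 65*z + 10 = 30*z^2 + 145*z - 25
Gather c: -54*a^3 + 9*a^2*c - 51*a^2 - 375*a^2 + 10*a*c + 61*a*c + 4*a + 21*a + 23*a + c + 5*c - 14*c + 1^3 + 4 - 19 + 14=-54*a^3 - 426*a^2 + 48*a + c*(9*a^2 + 71*a - 8)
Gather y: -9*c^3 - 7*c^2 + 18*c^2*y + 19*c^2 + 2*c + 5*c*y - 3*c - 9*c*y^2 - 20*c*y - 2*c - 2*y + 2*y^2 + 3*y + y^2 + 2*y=-9*c^3 + 12*c^2 - 3*c + y^2*(3 - 9*c) + y*(18*c^2 - 15*c + 3)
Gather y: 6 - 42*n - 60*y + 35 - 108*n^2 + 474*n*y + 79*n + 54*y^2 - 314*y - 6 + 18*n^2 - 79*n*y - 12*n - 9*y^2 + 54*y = -90*n^2 + 25*n + 45*y^2 + y*(395*n - 320) + 35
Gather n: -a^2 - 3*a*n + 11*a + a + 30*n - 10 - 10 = -a^2 + 12*a + n*(30 - 3*a) - 20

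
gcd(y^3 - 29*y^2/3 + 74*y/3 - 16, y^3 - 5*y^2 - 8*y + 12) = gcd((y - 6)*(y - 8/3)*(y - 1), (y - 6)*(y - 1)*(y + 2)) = y^2 - 7*y + 6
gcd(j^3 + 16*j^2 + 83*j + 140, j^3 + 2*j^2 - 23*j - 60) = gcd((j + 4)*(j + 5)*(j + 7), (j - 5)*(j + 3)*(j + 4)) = j + 4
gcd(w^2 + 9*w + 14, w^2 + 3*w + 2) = w + 2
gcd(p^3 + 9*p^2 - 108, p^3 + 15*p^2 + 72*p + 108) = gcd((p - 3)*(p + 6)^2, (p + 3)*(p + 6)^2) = p^2 + 12*p + 36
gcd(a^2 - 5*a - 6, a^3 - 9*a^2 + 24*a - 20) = 1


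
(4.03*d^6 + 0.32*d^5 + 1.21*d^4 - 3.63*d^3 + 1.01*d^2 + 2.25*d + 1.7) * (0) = 0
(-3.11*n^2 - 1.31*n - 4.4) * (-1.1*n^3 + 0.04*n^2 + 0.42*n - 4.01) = 3.421*n^5 + 1.3166*n^4 + 3.4814*n^3 + 11.7449*n^2 + 3.4051*n + 17.644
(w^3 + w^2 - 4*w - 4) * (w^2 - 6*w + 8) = w^5 - 5*w^4 - 2*w^3 + 28*w^2 - 8*w - 32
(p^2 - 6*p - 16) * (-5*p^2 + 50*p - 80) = -5*p^4 + 80*p^3 - 300*p^2 - 320*p + 1280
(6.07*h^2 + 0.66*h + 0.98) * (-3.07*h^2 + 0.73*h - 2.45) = -18.6349*h^4 + 2.4049*h^3 - 17.3983*h^2 - 0.9016*h - 2.401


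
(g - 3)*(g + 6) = g^2 + 3*g - 18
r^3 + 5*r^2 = r^2*(r + 5)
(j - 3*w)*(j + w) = j^2 - 2*j*w - 3*w^2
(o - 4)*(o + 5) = o^2 + o - 20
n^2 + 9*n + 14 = (n + 2)*(n + 7)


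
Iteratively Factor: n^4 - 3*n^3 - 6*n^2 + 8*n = (n + 2)*(n^3 - 5*n^2 + 4*n) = (n - 1)*(n + 2)*(n^2 - 4*n) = n*(n - 1)*(n + 2)*(n - 4)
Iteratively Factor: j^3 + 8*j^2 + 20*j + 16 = (j + 2)*(j^2 + 6*j + 8) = (j + 2)*(j + 4)*(j + 2)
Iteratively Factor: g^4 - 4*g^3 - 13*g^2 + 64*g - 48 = (g - 3)*(g^3 - g^2 - 16*g + 16) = (g - 3)*(g + 4)*(g^2 - 5*g + 4) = (g - 3)*(g - 1)*(g + 4)*(g - 4)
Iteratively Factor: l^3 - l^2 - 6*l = (l + 2)*(l^2 - 3*l) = (l - 3)*(l + 2)*(l)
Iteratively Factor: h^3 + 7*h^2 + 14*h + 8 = (h + 4)*(h^2 + 3*h + 2) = (h + 1)*(h + 4)*(h + 2)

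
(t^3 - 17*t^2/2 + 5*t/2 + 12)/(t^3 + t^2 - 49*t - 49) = (t^2 - 19*t/2 + 12)/(t^2 - 49)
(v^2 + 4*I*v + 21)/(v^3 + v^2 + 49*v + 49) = (v - 3*I)/(v^2 + v*(1 - 7*I) - 7*I)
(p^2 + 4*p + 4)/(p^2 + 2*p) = (p + 2)/p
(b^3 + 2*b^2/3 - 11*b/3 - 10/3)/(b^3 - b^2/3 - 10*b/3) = (b + 1)/b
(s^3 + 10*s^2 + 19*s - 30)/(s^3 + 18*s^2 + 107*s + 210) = (s - 1)/(s + 7)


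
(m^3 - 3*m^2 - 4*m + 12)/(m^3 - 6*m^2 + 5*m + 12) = (m^2 - 4)/(m^2 - 3*m - 4)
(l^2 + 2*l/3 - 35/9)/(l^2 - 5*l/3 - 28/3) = (l - 5/3)/(l - 4)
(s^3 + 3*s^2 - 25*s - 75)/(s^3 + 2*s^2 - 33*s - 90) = (s - 5)/(s - 6)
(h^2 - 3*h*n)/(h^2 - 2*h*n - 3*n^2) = h/(h + n)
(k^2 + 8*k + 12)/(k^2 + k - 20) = (k^2 + 8*k + 12)/(k^2 + k - 20)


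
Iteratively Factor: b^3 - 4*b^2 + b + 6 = (b + 1)*(b^2 - 5*b + 6) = (b - 3)*(b + 1)*(b - 2)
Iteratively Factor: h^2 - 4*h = (h)*(h - 4)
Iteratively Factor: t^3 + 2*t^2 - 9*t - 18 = (t - 3)*(t^2 + 5*t + 6) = (t - 3)*(t + 2)*(t + 3)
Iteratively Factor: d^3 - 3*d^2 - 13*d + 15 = (d - 1)*(d^2 - 2*d - 15) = (d - 1)*(d + 3)*(d - 5)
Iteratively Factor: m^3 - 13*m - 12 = (m - 4)*(m^2 + 4*m + 3) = (m - 4)*(m + 3)*(m + 1)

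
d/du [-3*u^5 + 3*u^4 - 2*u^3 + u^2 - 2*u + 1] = -15*u^4 + 12*u^3 - 6*u^2 + 2*u - 2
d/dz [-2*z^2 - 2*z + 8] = -4*z - 2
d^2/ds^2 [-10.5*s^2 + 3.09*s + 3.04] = -21.0000000000000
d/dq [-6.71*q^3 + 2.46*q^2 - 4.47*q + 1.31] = -20.13*q^2 + 4.92*q - 4.47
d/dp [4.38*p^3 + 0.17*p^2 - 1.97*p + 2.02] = 13.14*p^2 + 0.34*p - 1.97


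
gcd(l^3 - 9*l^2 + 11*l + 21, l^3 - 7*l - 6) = l^2 - 2*l - 3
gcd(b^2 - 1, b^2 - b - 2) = b + 1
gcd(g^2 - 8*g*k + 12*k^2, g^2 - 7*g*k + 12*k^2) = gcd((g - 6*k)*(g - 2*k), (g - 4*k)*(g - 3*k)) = 1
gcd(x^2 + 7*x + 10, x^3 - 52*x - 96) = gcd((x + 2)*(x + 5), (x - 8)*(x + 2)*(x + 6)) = x + 2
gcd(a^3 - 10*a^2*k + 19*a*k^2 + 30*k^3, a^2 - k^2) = a + k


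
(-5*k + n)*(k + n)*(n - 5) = -5*k^2*n + 25*k^2 - 4*k*n^2 + 20*k*n + n^3 - 5*n^2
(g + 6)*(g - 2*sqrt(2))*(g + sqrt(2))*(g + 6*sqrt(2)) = g^4 + 6*g^3 + 5*sqrt(2)*g^3 - 16*g^2 + 30*sqrt(2)*g^2 - 96*g - 24*sqrt(2)*g - 144*sqrt(2)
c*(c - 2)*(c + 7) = c^3 + 5*c^2 - 14*c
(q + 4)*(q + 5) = q^2 + 9*q + 20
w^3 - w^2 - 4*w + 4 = (w - 2)*(w - 1)*(w + 2)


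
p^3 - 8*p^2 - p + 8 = (p - 8)*(p - 1)*(p + 1)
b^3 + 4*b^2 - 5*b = b*(b - 1)*(b + 5)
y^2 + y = y*(y + 1)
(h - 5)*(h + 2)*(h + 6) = h^3 + 3*h^2 - 28*h - 60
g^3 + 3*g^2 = g^2*(g + 3)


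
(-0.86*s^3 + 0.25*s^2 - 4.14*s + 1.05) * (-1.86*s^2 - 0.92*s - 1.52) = 1.5996*s^5 + 0.3262*s^4 + 8.7776*s^3 + 1.4758*s^2 + 5.3268*s - 1.596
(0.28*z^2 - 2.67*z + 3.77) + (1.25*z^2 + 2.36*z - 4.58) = 1.53*z^2 - 0.31*z - 0.81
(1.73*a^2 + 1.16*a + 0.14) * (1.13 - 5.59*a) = -9.6707*a^3 - 4.5295*a^2 + 0.5282*a + 0.1582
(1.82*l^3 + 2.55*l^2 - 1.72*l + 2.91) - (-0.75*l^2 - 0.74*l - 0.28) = 1.82*l^3 + 3.3*l^2 - 0.98*l + 3.19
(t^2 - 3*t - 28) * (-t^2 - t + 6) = -t^4 + 2*t^3 + 37*t^2 + 10*t - 168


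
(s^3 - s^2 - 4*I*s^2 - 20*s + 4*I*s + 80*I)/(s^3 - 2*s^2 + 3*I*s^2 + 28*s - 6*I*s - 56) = (s^2 - s - 20)/(s^2 + s*(-2 + 7*I) - 14*I)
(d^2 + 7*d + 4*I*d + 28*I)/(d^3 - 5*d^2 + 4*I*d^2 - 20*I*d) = (d + 7)/(d*(d - 5))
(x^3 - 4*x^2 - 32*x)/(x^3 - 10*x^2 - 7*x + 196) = x*(x - 8)/(x^2 - 14*x + 49)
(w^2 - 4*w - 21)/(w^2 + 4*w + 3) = (w - 7)/(w + 1)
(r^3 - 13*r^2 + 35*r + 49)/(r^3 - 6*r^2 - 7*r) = (r - 7)/r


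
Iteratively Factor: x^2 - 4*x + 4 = (x - 2)*(x - 2)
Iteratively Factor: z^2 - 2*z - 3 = (z - 3)*(z + 1)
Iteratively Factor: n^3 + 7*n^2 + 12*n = (n + 4)*(n^2 + 3*n) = n*(n + 4)*(n + 3)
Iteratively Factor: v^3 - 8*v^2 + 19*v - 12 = (v - 1)*(v^2 - 7*v + 12) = (v - 4)*(v - 1)*(v - 3)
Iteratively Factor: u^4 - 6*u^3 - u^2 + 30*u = (u + 2)*(u^3 - 8*u^2 + 15*u) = u*(u + 2)*(u^2 - 8*u + 15) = u*(u - 3)*(u + 2)*(u - 5)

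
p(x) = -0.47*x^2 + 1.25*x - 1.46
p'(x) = 1.25 - 0.94*x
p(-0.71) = -2.58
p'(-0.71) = 1.92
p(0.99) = -0.68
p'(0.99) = 0.32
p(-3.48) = -11.50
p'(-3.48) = 4.52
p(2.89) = -1.77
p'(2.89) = -1.47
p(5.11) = -7.35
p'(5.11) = -3.55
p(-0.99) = -3.16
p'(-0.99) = 2.18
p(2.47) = -1.24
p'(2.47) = -1.07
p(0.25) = -1.18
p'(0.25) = 1.02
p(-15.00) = -125.96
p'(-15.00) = 15.35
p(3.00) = -1.94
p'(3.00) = -1.57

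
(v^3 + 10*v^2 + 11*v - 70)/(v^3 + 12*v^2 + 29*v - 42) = (v^2 + 3*v - 10)/(v^2 + 5*v - 6)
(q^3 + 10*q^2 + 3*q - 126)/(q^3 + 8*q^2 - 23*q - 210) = (q - 3)/(q - 5)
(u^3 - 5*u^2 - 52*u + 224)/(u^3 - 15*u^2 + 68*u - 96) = (u + 7)/(u - 3)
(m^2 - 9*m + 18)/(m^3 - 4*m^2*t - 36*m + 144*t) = (3 - m)/(-m^2 + 4*m*t - 6*m + 24*t)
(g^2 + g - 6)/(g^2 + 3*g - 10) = (g + 3)/(g + 5)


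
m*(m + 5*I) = m^2 + 5*I*m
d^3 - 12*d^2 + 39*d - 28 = (d - 7)*(d - 4)*(d - 1)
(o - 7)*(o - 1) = o^2 - 8*o + 7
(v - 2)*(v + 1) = v^2 - v - 2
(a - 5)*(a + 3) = a^2 - 2*a - 15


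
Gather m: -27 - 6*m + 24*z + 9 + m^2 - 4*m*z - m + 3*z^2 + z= m^2 + m*(-4*z - 7) + 3*z^2 + 25*z - 18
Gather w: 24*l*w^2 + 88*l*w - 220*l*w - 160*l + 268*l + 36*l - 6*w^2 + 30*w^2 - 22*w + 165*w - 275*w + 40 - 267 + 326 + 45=144*l + w^2*(24*l + 24) + w*(-132*l - 132) + 144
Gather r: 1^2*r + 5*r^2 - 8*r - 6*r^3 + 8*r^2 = -6*r^3 + 13*r^2 - 7*r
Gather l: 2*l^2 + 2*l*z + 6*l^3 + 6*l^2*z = 6*l^3 + l^2*(6*z + 2) + 2*l*z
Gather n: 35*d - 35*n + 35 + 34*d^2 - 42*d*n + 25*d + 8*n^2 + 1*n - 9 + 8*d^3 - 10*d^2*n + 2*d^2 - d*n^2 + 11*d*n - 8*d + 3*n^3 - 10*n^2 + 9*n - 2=8*d^3 + 36*d^2 + 52*d + 3*n^3 + n^2*(-d - 2) + n*(-10*d^2 - 31*d - 25) + 24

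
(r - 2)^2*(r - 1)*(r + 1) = r^4 - 4*r^3 + 3*r^2 + 4*r - 4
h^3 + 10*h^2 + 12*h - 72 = (h - 2)*(h + 6)^2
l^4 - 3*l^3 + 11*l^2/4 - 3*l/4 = l*(l - 3/2)*(l - 1)*(l - 1/2)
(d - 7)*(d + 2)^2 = d^3 - 3*d^2 - 24*d - 28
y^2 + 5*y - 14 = (y - 2)*(y + 7)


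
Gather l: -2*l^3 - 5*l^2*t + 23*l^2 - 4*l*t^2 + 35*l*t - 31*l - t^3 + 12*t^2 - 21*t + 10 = -2*l^3 + l^2*(23 - 5*t) + l*(-4*t^2 + 35*t - 31) - t^3 + 12*t^2 - 21*t + 10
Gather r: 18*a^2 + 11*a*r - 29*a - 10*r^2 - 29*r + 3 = 18*a^2 - 29*a - 10*r^2 + r*(11*a - 29) + 3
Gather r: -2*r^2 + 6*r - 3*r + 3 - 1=-2*r^2 + 3*r + 2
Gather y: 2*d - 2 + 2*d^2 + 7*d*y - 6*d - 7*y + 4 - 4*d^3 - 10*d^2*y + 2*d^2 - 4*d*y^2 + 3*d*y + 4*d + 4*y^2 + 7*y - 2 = -4*d^3 + 4*d^2 + y^2*(4 - 4*d) + y*(-10*d^2 + 10*d)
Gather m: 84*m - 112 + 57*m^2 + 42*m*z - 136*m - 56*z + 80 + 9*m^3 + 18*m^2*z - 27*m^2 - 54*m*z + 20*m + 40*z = 9*m^3 + m^2*(18*z + 30) + m*(-12*z - 32) - 16*z - 32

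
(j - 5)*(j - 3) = j^2 - 8*j + 15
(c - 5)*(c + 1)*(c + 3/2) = c^3 - 5*c^2/2 - 11*c - 15/2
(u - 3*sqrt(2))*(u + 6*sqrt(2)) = u^2 + 3*sqrt(2)*u - 36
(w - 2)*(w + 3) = w^2 + w - 6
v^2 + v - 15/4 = (v - 3/2)*(v + 5/2)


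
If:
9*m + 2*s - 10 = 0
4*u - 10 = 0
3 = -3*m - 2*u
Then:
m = -8/3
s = 17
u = 5/2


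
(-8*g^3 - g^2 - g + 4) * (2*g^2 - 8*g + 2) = -16*g^5 + 62*g^4 - 10*g^3 + 14*g^2 - 34*g + 8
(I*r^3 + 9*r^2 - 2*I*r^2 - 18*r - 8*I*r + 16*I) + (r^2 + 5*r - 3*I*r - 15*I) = I*r^3 + 10*r^2 - 2*I*r^2 - 13*r - 11*I*r + I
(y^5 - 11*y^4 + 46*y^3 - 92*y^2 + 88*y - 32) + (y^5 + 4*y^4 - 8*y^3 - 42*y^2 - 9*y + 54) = 2*y^5 - 7*y^4 + 38*y^3 - 134*y^2 + 79*y + 22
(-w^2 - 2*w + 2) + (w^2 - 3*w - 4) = -5*w - 2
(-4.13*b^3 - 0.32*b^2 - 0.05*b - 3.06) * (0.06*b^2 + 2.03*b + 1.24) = -0.2478*b^5 - 8.4031*b^4 - 5.7738*b^3 - 0.6819*b^2 - 6.2738*b - 3.7944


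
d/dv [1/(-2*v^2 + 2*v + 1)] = 2*(2*v - 1)/(-2*v^2 + 2*v + 1)^2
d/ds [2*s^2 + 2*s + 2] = 4*s + 2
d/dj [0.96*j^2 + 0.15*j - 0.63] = 1.92*j + 0.15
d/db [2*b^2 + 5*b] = 4*b + 5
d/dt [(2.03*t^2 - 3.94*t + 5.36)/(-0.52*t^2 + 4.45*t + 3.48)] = (6.9847*t^2 + 19.7032*t - 37.5632)/(0.2704*t^4 - 4.628*t^3 + 16.1833*t^2 + 30.972*t + 12.1104)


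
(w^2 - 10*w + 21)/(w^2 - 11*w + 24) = (w - 7)/(w - 8)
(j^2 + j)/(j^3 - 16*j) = (j + 1)/(j^2 - 16)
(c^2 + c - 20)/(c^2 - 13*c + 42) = (c^2 + c - 20)/(c^2 - 13*c + 42)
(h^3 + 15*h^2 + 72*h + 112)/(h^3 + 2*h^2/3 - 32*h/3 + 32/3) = 3*(h^2 + 11*h + 28)/(3*h^2 - 10*h + 8)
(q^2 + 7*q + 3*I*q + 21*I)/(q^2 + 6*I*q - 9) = (q + 7)/(q + 3*I)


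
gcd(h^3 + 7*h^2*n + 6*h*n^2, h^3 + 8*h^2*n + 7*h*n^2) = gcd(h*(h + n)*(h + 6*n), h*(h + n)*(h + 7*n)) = h^2 + h*n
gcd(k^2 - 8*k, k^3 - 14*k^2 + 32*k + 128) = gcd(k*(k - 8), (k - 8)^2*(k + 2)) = k - 8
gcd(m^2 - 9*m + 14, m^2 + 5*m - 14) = m - 2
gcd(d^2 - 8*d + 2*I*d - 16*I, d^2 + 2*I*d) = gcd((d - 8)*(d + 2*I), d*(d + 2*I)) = d + 2*I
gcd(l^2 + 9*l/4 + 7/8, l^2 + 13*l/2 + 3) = l + 1/2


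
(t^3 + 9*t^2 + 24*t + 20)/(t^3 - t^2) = (t^3 + 9*t^2 + 24*t + 20)/(t^2*(t - 1))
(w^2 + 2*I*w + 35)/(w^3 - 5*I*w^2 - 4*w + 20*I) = (w + 7*I)/(w^2 - 4)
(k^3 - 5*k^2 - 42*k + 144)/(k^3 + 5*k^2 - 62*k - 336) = (k - 3)/(k + 7)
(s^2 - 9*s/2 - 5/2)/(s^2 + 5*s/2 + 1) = (s - 5)/(s + 2)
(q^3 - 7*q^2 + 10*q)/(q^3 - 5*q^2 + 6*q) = (q - 5)/(q - 3)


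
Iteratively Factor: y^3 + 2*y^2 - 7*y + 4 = (y + 4)*(y^2 - 2*y + 1) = (y - 1)*(y + 4)*(y - 1)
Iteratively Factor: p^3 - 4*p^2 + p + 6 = (p - 3)*(p^2 - p - 2) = (p - 3)*(p + 1)*(p - 2)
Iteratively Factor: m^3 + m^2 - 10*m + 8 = (m - 1)*(m^2 + 2*m - 8) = (m - 1)*(m + 4)*(m - 2)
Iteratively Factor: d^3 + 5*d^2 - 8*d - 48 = (d - 3)*(d^2 + 8*d + 16) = (d - 3)*(d + 4)*(d + 4)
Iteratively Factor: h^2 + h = (h)*(h + 1)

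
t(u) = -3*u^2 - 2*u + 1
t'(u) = -6*u - 2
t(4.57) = -70.79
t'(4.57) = -29.42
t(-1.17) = -0.77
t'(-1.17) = 5.02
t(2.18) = -17.62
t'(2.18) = -15.08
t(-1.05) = -0.21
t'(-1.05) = 4.30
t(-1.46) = -2.47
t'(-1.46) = 6.76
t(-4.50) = -50.75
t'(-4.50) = 25.00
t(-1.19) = -0.87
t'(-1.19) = 5.14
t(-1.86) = -5.66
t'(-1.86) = 9.16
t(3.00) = -32.00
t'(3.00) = -20.00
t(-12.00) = -407.00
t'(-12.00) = 70.00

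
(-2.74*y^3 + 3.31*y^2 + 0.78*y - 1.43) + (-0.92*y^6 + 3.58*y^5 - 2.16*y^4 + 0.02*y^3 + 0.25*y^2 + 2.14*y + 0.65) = -0.92*y^6 + 3.58*y^5 - 2.16*y^4 - 2.72*y^3 + 3.56*y^2 + 2.92*y - 0.78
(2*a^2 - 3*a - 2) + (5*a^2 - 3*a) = 7*a^2 - 6*a - 2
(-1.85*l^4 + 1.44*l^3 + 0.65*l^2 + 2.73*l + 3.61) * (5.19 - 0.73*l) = 1.3505*l^5 - 10.6527*l^4 + 6.9991*l^3 + 1.3806*l^2 + 11.5334*l + 18.7359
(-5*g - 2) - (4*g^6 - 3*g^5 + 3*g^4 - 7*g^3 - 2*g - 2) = -4*g^6 + 3*g^5 - 3*g^4 + 7*g^3 - 3*g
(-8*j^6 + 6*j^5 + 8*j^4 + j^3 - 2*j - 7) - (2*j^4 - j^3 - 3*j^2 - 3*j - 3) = -8*j^6 + 6*j^5 + 6*j^4 + 2*j^3 + 3*j^2 + j - 4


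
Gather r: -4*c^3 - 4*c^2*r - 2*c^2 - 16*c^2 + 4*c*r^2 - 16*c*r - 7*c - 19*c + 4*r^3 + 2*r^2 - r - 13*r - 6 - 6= -4*c^3 - 18*c^2 - 26*c + 4*r^3 + r^2*(4*c + 2) + r*(-4*c^2 - 16*c - 14) - 12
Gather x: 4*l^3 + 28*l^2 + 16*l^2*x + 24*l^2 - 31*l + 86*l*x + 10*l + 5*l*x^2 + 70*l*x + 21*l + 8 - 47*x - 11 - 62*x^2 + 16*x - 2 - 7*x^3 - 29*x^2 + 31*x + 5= 4*l^3 + 52*l^2 - 7*x^3 + x^2*(5*l - 91) + x*(16*l^2 + 156*l)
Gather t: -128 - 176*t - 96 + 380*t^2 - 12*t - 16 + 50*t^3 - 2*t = 50*t^3 + 380*t^2 - 190*t - 240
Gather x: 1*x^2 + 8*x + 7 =x^2 + 8*x + 7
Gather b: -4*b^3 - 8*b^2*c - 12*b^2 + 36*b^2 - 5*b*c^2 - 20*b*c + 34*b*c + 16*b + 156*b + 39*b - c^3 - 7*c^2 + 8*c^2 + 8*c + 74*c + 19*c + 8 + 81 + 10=-4*b^3 + b^2*(24 - 8*c) + b*(-5*c^2 + 14*c + 211) - c^3 + c^2 + 101*c + 99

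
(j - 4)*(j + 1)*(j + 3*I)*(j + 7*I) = j^4 - 3*j^3 + 10*I*j^3 - 25*j^2 - 30*I*j^2 + 63*j - 40*I*j + 84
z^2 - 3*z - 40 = (z - 8)*(z + 5)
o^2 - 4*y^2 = (o - 2*y)*(o + 2*y)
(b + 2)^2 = b^2 + 4*b + 4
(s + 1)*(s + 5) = s^2 + 6*s + 5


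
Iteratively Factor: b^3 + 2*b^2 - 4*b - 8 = (b + 2)*(b^2 - 4) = (b + 2)^2*(b - 2)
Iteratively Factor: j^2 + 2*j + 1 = (j + 1)*(j + 1)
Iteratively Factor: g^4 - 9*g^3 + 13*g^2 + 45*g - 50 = (g - 1)*(g^3 - 8*g^2 + 5*g + 50) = (g - 5)*(g - 1)*(g^2 - 3*g - 10) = (g - 5)^2*(g - 1)*(g + 2)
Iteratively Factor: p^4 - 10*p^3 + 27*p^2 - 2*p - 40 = (p - 2)*(p^3 - 8*p^2 + 11*p + 20) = (p - 5)*(p - 2)*(p^2 - 3*p - 4) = (p - 5)*(p - 2)*(p + 1)*(p - 4)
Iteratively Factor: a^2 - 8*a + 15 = (a - 5)*(a - 3)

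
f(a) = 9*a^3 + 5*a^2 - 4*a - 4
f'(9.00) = 2273.00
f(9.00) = 6926.00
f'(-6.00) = 908.00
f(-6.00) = -1744.00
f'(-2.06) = 89.98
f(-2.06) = -53.22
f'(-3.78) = 343.99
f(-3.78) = -403.53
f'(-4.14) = 417.37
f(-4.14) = -540.36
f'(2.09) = 134.84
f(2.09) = 91.64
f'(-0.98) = 12.13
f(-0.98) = -3.75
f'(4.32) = 543.08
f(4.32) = 797.63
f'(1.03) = 34.94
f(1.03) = 7.02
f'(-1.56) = 46.11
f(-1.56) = -19.76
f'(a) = 27*a^2 + 10*a - 4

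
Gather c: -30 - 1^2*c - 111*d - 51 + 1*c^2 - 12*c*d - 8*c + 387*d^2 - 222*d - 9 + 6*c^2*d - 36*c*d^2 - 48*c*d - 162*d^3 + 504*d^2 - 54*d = c^2*(6*d + 1) + c*(-36*d^2 - 60*d - 9) - 162*d^3 + 891*d^2 - 387*d - 90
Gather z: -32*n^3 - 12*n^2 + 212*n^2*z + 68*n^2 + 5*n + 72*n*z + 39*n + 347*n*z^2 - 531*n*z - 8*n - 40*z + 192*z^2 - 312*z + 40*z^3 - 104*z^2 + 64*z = -32*n^3 + 56*n^2 + 36*n + 40*z^3 + z^2*(347*n + 88) + z*(212*n^2 - 459*n - 288)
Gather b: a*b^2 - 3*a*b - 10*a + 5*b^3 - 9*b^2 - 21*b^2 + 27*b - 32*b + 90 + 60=-10*a + 5*b^3 + b^2*(a - 30) + b*(-3*a - 5) + 150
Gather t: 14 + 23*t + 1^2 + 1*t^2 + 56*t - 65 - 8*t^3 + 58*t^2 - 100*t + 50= -8*t^3 + 59*t^2 - 21*t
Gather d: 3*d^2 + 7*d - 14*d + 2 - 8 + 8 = 3*d^2 - 7*d + 2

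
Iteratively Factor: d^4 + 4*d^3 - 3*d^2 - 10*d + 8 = (d + 2)*(d^3 + 2*d^2 - 7*d + 4) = (d - 1)*(d + 2)*(d^2 + 3*d - 4) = (d - 1)^2*(d + 2)*(d + 4)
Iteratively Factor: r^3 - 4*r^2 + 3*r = (r - 3)*(r^2 - r) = r*(r - 3)*(r - 1)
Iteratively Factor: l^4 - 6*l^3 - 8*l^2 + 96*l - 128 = (l - 4)*(l^3 - 2*l^2 - 16*l + 32) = (l - 4)*(l + 4)*(l^2 - 6*l + 8) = (l - 4)^2*(l + 4)*(l - 2)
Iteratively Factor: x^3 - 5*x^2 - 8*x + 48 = (x + 3)*(x^2 - 8*x + 16) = (x - 4)*(x + 3)*(x - 4)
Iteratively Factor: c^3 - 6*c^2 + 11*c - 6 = (c - 3)*(c^2 - 3*c + 2) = (c - 3)*(c - 1)*(c - 2)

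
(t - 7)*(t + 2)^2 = t^3 - 3*t^2 - 24*t - 28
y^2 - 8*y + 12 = (y - 6)*(y - 2)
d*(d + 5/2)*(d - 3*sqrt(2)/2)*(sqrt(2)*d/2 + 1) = sqrt(2)*d^4/2 - d^3/2 + 5*sqrt(2)*d^3/4 - 3*sqrt(2)*d^2/2 - 5*d^2/4 - 15*sqrt(2)*d/4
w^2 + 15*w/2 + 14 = (w + 7/2)*(w + 4)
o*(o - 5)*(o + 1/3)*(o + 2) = o^4 - 8*o^3/3 - 11*o^2 - 10*o/3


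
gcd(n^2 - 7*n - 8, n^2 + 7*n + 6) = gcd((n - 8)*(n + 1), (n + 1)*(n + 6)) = n + 1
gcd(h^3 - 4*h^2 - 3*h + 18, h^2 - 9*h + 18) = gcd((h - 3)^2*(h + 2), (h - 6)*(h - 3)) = h - 3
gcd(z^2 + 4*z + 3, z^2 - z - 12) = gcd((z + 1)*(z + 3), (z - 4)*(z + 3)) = z + 3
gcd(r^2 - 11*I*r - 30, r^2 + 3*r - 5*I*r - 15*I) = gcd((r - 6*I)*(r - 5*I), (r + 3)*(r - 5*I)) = r - 5*I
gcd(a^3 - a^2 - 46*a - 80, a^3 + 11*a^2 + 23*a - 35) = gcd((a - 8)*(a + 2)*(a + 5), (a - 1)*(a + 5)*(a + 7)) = a + 5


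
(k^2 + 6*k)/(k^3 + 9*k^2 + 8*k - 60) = k/(k^2 + 3*k - 10)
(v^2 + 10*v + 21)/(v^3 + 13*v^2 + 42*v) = (v + 3)/(v*(v + 6))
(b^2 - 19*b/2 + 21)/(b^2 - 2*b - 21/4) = 2*(b - 6)/(2*b + 3)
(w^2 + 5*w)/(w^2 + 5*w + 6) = w*(w + 5)/(w^2 + 5*w + 6)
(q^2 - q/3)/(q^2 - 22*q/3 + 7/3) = q/(q - 7)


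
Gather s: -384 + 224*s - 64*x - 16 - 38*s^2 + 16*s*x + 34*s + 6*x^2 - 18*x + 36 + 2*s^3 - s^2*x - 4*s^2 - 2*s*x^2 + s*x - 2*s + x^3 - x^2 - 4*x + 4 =2*s^3 + s^2*(-x - 42) + s*(-2*x^2 + 17*x + 256) + x^3 + 5*x^2 - 86*x - 360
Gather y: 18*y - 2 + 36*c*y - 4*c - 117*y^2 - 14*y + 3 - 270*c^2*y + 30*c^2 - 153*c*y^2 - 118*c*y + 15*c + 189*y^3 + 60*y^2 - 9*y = 30*c^2 + 11*c + 189*y^3 + y^2*(-153*c - 57) + y*(-270*c^2 - 82*c - 5) + 1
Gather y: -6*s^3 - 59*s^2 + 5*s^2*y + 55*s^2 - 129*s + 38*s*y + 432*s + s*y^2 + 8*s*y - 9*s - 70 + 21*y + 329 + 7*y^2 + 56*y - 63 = -6*s^3 - 4*s^2 + 294*s + y^2*(s + 7) + y*(5*s^2 + 46*s + 77) + 196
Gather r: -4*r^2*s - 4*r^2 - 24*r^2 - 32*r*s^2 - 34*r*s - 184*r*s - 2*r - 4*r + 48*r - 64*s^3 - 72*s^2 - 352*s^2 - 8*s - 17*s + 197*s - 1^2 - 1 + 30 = r^2*(-4*s - 28) + r*(-32*s^2 - 218*s + 42) - 64*s^3 - 424*s^2 + 172*s + 28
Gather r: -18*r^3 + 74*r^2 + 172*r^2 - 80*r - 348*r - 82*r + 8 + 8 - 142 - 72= -18*r^3 + 246*r^2 - 510*r - 198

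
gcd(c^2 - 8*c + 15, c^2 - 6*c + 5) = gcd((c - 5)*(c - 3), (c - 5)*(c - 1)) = c - 5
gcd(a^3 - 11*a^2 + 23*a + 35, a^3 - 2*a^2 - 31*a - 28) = a^2 - 6*a - 7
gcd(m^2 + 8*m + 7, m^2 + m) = m + 1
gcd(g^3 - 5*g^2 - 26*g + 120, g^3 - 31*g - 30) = g^2 - g - 30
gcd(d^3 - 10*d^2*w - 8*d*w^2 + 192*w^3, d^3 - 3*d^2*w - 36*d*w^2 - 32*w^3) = -d^2 + 4*d*w + 32*w^2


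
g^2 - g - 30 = (g - 6)*(g + 5)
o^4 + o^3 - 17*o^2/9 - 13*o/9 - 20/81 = (o - 4/3)*(o + 1/3)^2*(o + 5/3)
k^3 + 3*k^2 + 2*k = k*(k + 1)*(k + 2)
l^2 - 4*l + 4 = (l - 2)^2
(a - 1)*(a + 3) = a^2 + 2*a - 3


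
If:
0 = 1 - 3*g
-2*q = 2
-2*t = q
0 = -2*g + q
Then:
No Solution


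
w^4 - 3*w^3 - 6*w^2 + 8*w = w*(w - 4)*(w - 1)*(w + 2)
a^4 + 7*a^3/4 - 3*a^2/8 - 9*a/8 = a*(a - 3/4)*(a + 1)*(a + 3/2)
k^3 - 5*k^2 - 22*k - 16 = (k - 8)*(k + 1)*(k + 2)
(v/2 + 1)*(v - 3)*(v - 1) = v^3/2 - v^2 - 5*v/2 + 3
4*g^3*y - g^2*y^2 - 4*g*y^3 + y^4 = y*(-4*g + y)*(-g + y)*(g + y)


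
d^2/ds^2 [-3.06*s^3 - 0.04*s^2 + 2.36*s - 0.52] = -18.36*s - 0.08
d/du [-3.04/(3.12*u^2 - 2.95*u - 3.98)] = (18.9696*u - 8.968)/(-3.12*u^2 + 2.95*u + 3.98)^2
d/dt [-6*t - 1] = -6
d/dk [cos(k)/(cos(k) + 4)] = -4*sin(k)/(cos(k) + 4)^2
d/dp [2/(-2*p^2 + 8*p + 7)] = 8*(p - 2)/(-2*p^2 + 8*p + 7)^2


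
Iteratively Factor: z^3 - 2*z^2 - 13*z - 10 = (z - 5)*(z^2 + 3*z + 2) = (z - 5)*(z + 2)*(z + 1)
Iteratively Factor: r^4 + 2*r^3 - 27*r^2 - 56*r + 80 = (r + 4)*(r^3 - 2*r^2 - 19*r + 20) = (r - 1)*(r + 4)*(r^2 - r - 20) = (r - 5)*(r - 1)*(r + 4)*(r + 4)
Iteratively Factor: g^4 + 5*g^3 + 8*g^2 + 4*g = (g + 2)*(g^3 + 3*g^2 + 2*g) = g*(g + 2)*(g^2 + 3*g + 2) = g*(g + 1)*(g + 2)*(g + 2)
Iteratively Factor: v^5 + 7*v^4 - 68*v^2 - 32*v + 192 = (v - 2)*(v^4 + 9*v^3 + 18*v^2 - 32*v - 96) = (v - 2)*(v + 3)*(v^3 + 6*v^2 - 32) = (v - 2)*(v + 3)*(v + 4)*(v^2 + 2*v - 8) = (v - 2)*(v + 3)*(v + 4)^2*(v - 2)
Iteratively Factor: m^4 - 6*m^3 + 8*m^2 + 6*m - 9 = (m - 3)*(m^3 - 3*m^2 - m + 3) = (m - 3)^2*(m^2 - 1) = (m - 3)^2*(m - 1)*(m + 1)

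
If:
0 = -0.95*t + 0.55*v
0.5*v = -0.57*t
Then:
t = 0.00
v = 0.00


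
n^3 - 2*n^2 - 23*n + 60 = (n - 4)*(n - 3)*(n + 5)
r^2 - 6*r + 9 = (r - 3)^2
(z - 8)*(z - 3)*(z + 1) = z^3 - 10*z^2 + 13*z + 24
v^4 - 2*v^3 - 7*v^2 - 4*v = v*(v - 4)*(v + 1)^2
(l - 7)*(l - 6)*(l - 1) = l^3 - 14*l^2 + 55*l - 42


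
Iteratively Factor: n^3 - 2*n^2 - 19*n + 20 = (n - 1)*(n^2 - n - 20) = (n - 1)*(n + 4)*(n - 5)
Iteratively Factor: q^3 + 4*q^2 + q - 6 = (q + 2)*(q^2 + 2*q - 3) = (q - 1)*(q + 2)*(q + 3)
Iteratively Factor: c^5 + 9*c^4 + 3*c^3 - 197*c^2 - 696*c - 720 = (c + 3)*(c^4 + 6*c^3 - 15*c^2 - 152*c - 240) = (c + 3)*(c + 4)*(c^3 + 2*c^2 - 23*c - 60) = (c + 3)*(c + 4)^2*(c^2 - 2*c - 15) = (c + 3)^2*(c + 4)^2*(c - 5)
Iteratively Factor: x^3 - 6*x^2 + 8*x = (x - 2)*(x^2 - 4*x) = (x - 4)*(x - 2)*(x)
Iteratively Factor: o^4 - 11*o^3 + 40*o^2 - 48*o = (o)*(o^3 - 11*o^2 + 40*o - 48) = o*(o - 4)*(o^2 - 7*o + 12) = o*(o - 4)*(o - 3)*(o - 4)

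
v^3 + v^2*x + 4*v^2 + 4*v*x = v*(v + 4)*(v + x)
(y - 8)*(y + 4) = y^2 - 4*y - 32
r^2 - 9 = (r - 3)*(r + 3)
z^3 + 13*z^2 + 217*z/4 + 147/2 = (z + 7/2)^2*(z + 6)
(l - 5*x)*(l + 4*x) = l^2 - l*x - 20*x^2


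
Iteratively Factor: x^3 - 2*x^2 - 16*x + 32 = (x - 4)*(x^2 + 2*x - 8) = (x - 4)*(x + 4)*(x - 2)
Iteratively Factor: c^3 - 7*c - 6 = (c + 2)*(c^2 - 2*c - 3) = (c - 3)*(c + 2)*(c + 1)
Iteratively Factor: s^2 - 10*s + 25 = (s - 5)*(s - 5)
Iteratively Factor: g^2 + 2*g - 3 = (g + 3)*(g - 1)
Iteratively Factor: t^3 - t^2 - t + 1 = (t - 1)*(t^2 - 1) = (t - 1)*(t + 1)*(t - 1)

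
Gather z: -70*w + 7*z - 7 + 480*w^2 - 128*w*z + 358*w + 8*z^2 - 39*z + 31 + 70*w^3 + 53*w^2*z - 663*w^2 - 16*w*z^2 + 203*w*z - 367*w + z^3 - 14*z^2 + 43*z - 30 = 70*w^3 - 183*w^2 - 79*w + z^3 + z^2*(-16*w - 6) + z*(53*w^2 + 75*w + 11) - 6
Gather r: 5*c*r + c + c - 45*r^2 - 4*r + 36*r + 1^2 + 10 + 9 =2*c - 45*r^2 + r*(5*c + 32) + 20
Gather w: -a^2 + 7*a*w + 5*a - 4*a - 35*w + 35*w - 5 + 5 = -a^2 + 7*a*w + a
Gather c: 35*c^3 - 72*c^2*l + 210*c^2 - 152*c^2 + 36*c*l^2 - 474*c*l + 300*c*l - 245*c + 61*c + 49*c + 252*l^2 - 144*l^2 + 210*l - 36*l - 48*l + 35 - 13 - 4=35*c^3 + c^2*(58 - 72*l) + c*(36*l^2 - 174*l - 135) + 108*l^2 + 126*l + 18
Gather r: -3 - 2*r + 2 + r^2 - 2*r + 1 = r^2 - 4*r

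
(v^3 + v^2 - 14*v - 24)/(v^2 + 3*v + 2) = (v^2 - v - 12)/(v + 1)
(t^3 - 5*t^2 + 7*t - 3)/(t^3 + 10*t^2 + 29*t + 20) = (t^3 - 5*t^2 + 7*t - 3)/(t^3 + 10*t^2 + 29*t + 20)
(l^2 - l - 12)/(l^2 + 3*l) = (l - 4)/l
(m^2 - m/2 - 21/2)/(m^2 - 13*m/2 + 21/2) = (m + 3)/(m - 3)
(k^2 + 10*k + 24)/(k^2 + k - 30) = (k + 4)/(k - 5)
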